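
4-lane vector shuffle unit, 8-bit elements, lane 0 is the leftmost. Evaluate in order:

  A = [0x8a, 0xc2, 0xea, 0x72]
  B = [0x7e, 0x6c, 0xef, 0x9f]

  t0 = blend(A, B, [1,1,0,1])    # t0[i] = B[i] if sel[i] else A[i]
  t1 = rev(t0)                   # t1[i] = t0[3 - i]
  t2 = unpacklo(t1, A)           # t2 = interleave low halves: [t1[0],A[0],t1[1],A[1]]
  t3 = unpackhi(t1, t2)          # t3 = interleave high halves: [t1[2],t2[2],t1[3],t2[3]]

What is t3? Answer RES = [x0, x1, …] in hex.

RES = [0x6c, 0xea, 0x7e, 0xc2]

  t0: 7e 6c ea 9f
  t1: 9f ea 6c 7e
  t2: 9f 8a ea c2
  t3: 6c ea 7e c2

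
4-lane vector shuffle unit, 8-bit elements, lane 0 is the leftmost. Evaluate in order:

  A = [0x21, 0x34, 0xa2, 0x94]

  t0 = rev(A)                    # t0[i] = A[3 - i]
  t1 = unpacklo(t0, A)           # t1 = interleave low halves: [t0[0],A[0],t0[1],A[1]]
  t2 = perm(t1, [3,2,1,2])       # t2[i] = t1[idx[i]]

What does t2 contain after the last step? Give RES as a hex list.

→ t0 |94|a2|34|21|
→ t1 |94|21|a2|34|
→ t2 |34|a2|21|a2|

RES = [ 0x34  0xa2  0x21  0xa2 ]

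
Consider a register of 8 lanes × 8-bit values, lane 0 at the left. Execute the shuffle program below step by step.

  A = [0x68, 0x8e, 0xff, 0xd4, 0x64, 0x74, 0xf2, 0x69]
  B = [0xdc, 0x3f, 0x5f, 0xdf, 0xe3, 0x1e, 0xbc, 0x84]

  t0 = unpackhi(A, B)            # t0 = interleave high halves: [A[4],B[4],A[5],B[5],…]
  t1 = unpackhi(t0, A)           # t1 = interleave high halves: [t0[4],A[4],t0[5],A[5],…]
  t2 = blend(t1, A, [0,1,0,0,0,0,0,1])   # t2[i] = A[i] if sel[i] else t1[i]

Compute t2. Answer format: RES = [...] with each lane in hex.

  t0: 64 e3 74 1e f2 bc 69 84
  t1: f2 64 bc 74 69 f2 84 69
  t2: f2 8e bc 74 69 f2 84 69

RES = [0xf2, 0x8e, 0xbc, 0x74, 0x69, 0xf2, 0x84, 0x69]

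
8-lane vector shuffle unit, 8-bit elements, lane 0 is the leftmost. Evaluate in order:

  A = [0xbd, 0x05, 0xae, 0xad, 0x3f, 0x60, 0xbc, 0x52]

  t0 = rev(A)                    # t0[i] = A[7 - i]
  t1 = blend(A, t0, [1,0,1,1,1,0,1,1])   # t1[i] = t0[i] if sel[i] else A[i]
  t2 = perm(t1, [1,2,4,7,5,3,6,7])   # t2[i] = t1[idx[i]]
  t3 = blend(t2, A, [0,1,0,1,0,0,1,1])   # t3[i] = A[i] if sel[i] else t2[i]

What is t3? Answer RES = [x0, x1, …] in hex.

→ t0 |52|bc|60|3f|ad|ae|05|bd|
→ t1 |52|05|60|3f|ad|60|05|bd|
→ t2 |05|60|ad|bd|60|3f|05|bd|
→ t3 |05|05|ad|ad|60|3f|bc|52|

RES = [ 0x05  0x05  0xad  0xad  0x60  0x3f  0xbc  0x52 ]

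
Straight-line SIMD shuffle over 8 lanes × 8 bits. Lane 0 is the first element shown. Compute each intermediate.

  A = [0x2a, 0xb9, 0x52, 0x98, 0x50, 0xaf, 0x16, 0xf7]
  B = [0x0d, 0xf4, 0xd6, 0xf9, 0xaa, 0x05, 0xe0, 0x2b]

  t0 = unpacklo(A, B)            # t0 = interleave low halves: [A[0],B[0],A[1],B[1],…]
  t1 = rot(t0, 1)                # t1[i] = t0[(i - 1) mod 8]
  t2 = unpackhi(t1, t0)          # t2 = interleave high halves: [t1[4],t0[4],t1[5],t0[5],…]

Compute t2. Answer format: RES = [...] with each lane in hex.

RES = [0xf4, 0x52, 0x52, 0xd6, 0xd6, 0x98, 0x98, 0xf9]

  t0: 2a 0d b9 f4 52 d6 98 f9
  t1: f9 2a 0d b9 f4 52 d6 98
  t2: f4 52 52 d6 d6 98 98 f9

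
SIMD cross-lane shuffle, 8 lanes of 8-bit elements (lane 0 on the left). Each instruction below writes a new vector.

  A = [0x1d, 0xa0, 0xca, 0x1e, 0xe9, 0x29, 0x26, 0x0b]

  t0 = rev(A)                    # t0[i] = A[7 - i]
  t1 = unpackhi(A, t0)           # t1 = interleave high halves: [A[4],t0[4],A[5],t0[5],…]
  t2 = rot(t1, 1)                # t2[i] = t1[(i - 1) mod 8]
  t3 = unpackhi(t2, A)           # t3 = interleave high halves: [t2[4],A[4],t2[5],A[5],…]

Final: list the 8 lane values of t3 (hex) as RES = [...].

  t0: 0b 26 29 e9 1e ca a0 1d
  t1: e9 1e 29 ca 26 a0 0b 1d
  t2: 1d e9 1e 29 ca 26 a0 0b
  t3: ca e9 26 29 a0 26 0b 0b

RES = [0xca, 0xe9, 0x26, 0x29, 0xa0, 0x26, 0x0b, 0x0b]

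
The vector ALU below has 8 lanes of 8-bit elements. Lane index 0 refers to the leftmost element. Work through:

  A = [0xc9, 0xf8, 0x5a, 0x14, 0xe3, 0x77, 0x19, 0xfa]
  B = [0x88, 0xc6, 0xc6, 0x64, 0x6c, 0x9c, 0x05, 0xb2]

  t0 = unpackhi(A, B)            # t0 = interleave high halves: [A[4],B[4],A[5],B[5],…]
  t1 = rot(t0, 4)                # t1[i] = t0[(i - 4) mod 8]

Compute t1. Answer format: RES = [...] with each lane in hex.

t0 = [0xe3, 0x6c, 0x77, 0x9c, 0x19, 0x05, 0xfa, 0xb2]
t1 = [0x19, 0x05, 0xfa, 0xb2, 0xe3, 0x6c, 0x77, 0x9c]

RES = [0x19, 0x05, 0xfa, 0xb2, 0xe3, 0x6c, 0x77, 0x9c]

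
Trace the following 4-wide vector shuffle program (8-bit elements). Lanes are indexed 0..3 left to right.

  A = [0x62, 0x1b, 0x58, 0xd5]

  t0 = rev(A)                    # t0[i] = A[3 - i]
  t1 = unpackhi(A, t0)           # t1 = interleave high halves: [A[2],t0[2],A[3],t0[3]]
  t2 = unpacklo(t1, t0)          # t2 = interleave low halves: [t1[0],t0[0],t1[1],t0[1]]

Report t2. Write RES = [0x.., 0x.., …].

RES = [0x58, 0xd5, 0x1b, 0x58]

  t0: d5 58 1b 62
  t1: 58 1b d5 62
  t2: 58 d5 1b 58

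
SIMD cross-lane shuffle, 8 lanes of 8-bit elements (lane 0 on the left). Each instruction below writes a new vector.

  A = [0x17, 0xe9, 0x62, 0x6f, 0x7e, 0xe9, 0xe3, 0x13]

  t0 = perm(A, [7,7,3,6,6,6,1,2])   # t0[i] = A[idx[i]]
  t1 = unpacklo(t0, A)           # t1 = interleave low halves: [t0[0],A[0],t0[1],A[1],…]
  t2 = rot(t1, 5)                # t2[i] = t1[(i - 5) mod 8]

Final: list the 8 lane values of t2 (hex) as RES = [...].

RES = [ 0xe9  0x6f  0x62  0xe3  0x6f  0x13  0x17  0x13 ]

  t0: 13 13 6f e3 e3 e3 e9 62
  t1: 13 17 13 e9 6f 62 e3 6f
  t2: e9 6f 62 e3 6f 13 17 13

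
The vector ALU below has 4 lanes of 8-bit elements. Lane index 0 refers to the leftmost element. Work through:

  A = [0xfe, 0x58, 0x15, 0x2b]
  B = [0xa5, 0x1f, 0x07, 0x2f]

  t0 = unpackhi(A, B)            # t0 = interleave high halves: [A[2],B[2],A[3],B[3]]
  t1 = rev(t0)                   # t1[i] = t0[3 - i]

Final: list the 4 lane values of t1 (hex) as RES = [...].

RES = [ 0x2f  0x2b  0x07  0x15 ]

t0 = [0x15, 0x07, 0x2b, 0x2f]
t1 = [0x2f, 0x2b, 0x07, 0x15]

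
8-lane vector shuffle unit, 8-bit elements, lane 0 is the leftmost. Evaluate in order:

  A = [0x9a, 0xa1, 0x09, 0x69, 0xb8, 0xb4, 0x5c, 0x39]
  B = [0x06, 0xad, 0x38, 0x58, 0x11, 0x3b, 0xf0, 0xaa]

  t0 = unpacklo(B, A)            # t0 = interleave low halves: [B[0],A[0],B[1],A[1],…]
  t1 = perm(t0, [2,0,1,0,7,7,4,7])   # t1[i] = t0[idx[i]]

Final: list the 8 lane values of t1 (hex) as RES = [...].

→ t0 |06|9a|ad|a1|38|09|58|69|
→ t1 |ad|06|9a|06|69|69|38|69|

RES = [ 0xad  0x06  0x9a  0x06  0x69  0x69  0x38  0x69 ]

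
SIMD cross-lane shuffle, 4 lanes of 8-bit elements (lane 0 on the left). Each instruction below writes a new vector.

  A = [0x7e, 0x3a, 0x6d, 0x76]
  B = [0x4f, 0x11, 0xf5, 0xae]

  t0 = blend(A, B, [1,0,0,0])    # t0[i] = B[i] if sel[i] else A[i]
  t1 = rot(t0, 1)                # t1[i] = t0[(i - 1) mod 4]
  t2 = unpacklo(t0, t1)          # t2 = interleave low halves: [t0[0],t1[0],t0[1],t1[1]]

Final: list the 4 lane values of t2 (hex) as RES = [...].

t0 = [0x4f, 0x3a, 0x6d, 0x76]
t1 = [0x76, 0x4f, 0x3a, 0x6d]
t2 = [0x4f, 0x76, 0x3a, 0x4f]

RES = [0x4f, 0x76, 0x3a, 0x4f]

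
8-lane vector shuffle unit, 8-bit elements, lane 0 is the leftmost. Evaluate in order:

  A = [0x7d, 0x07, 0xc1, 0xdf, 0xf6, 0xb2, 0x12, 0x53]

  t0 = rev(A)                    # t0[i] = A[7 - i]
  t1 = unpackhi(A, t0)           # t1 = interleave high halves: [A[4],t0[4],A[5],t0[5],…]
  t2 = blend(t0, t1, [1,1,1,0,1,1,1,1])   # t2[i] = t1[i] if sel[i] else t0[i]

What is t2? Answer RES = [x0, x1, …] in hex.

t0 = [0x53, 0x12, 0xb2, 0xf6, 0xdf, 0xc1, 0x07, 0x7d]
t1 = [0xf6, 0xdf, 0xb2, 0xc1, 0x12, 0x07, 0x53, 0x7d]
t2 = [0xf6, 0xdf, 0xb2, 0xf6, 0x12, 0x07, 0x53, 0x7d]

RES = [ 0xf6  0xdf  0xb2  0xf6  0x12  0x07  0x53  0x7d ]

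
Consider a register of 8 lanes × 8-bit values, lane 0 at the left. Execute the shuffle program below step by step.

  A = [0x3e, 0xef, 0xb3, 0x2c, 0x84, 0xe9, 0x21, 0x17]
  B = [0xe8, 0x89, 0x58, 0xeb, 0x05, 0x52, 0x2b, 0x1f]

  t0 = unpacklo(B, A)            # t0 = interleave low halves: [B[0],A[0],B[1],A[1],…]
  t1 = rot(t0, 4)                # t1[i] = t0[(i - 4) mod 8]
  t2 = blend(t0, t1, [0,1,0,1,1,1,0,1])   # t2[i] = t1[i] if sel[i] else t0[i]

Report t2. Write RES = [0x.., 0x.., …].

RES = [ 0xe8  0xb3  0x89  0x2c  0xe8  0x3e  0xeb  0xef ]

  t0: e8 3e 89 ef 58 b3 eb 2c
  t1: 58 b3 eb 2c e8 3e 89 ef
  t2: e8 b3 89 2c e8 3e eb ef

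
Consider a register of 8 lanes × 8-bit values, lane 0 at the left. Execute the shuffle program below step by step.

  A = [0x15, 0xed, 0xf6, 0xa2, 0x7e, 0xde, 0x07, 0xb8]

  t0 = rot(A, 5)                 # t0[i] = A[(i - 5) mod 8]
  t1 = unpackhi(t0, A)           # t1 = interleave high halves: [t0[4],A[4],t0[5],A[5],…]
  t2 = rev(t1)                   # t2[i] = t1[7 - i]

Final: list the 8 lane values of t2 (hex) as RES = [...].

  t0: a2 7e de 07 b8 15 ed f6
  t1: b8 7e 15 de ed 07 f6 b8
  t2: b8 f6 07 ed de 15 7e b8

RES = [0xb8, 0xf6, 0x07, 0xed, 0xde, 0x15, 0x7e, 0xb8]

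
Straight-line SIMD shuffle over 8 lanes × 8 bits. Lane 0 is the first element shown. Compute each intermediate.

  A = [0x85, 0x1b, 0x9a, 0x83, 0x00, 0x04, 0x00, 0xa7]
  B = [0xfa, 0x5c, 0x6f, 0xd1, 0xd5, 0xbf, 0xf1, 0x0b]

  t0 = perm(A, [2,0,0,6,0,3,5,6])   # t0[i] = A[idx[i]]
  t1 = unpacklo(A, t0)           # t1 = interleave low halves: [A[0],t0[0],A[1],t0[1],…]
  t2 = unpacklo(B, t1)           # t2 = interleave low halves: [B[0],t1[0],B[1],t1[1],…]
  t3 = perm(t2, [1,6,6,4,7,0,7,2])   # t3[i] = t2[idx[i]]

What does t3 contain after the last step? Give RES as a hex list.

RES = [ 0x85  0xd1  0xd1  0x6f  0x85  0xfa  0x85  0x5c ]

t0 = [0x9a, 0x85, 0x85, 0x00, 0x85, 0x83, 0x04, 0x00]
t1 = [0x85, 0x9a, 0x1b, 0x85, 0x9a, 0x85, 0x83, 0x00]
t2 = [0xfa, 0x85, 0x5c, 0x9a, 0x6f, 0x1b, 0xd1, 0x85]
t3 = [0x85, 0xd1, 0xd1, 0x6f, 0x85, 0xfa, 0x85, 0x5c]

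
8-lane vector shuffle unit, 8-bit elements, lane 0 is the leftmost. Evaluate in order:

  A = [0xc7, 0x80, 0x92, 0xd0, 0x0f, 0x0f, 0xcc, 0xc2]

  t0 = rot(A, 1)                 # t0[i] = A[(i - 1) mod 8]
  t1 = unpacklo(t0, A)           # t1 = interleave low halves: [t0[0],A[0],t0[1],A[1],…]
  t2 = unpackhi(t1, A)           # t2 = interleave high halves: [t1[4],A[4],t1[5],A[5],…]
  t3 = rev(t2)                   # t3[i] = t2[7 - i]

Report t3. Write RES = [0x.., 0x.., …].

→ t0 |c2|c7|80|92|d0|0f|0f|cc|
→ t1 |c2|c7|c7|80|80|92|92|d0|
→ t2 |80|0f|92|0f|92|cc|d0|c2|
→ t3 |c2|d0|cc|92|0f|92|0f|80|

RES = [0xc2, 0xd0, 0xcc, 0x92, 0x0f, 0x92, 0x0f, 0x80]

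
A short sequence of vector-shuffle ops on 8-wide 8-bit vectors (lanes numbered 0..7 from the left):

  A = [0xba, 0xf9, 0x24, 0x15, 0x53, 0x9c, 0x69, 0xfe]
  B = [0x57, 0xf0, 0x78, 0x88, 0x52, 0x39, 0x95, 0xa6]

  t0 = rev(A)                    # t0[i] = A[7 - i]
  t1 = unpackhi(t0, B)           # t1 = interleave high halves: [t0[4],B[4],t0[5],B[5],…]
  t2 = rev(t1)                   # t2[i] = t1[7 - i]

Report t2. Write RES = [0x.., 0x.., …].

→ t0 |fe|69|9c|53|15|24|f9|ba|
→ t1 |15|52|24|39|f9|95|ba|a6|
→ t2 |a6|ba|95|f9|39|24|52|15|

RES = [ 0xa6  0xba  0x95  0xf9  0x39  0x24  0x52  0x15 ]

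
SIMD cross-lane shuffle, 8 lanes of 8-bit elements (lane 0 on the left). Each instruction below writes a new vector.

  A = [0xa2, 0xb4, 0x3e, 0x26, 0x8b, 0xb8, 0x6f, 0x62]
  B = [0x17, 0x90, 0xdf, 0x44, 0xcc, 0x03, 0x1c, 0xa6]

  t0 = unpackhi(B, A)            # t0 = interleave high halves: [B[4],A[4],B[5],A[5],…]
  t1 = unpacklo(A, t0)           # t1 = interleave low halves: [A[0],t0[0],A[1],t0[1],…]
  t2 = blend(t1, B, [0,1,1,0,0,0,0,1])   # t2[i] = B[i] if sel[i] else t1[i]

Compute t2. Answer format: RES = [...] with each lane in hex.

RES = [0xa2, 0x90, 0xdf, 0x8b, 0x3e, 0x03, 0x26, 0xa6]

t0 = [0xcc, 0x8b, 0x03, 0xb8, 0x1c, 0x6f, 0xa6, 0x62]
t1 = [0xa2, 0xcc, 0xb4, 0x8b, 0x3e, 0x03, 0x26, 0xb8]
t2 = [0xa2, 0x90, 0xdf, 0x8b, 0x3e, 0x03, 0x26, 0xa6]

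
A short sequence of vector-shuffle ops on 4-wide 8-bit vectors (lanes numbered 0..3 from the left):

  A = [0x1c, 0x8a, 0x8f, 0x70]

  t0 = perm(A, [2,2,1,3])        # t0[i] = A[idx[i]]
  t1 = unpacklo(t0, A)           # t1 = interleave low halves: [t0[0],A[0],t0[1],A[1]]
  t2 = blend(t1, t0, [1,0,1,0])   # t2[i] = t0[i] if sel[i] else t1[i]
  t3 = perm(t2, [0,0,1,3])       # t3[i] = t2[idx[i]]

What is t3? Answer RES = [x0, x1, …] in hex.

  t0: 8f 8f 8a 70
  t1: 8f 1c 8f 8a
  t2: 8f 1c 8a 8a
  t3: 8f 8f 1c 8a

RES = [0x8f, 0x8f, 0x1c, 0x8a]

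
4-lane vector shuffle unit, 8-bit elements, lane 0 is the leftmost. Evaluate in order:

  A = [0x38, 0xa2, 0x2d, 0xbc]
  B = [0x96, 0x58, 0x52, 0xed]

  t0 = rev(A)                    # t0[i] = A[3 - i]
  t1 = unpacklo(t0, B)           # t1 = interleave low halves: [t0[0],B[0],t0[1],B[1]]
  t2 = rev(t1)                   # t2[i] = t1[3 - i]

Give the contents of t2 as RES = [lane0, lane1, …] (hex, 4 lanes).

t0 = [0xbc, 0x2d, 0xa2, 0x38]
t1 = [0xbc, 0x96, 0x2d, 0x58]
t2 = [0x58, 0x2d, 0x96, 0xbc]

RES = [ 0x58  0x2d  0x96  0xbc ]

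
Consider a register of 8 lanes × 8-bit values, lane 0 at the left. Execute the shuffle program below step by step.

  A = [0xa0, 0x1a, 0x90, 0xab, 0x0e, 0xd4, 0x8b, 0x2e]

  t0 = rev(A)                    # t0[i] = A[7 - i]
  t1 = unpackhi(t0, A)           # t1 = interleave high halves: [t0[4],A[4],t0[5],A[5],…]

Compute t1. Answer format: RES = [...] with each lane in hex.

→ t0 |2e|8b|d4|0e|ab|90|1a|a0|
→ t1 |ab|0e|90|d4|1a|8b|a0|2e|

RES = [0xab, 0x0e, 0x90, 0xd4, 0x1a, 0x8b, 0xa0, 0x2e]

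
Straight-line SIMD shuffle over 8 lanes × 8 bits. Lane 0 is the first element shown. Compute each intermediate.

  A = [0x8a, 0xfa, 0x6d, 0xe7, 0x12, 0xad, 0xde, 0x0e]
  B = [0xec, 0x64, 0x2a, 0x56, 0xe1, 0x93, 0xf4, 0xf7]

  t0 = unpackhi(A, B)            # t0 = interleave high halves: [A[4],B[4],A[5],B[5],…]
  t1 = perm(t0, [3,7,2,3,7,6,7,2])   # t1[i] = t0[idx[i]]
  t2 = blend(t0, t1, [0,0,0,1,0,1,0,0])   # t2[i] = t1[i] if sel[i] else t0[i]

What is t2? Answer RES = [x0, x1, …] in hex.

→ t0 |12|e1|ad|93|de|f4|0e|f7|
→ t1 |93|f7|ad|93|f7|0e|f7|ad|
→ t2 |12|e1|ad|93|de|0e|0e|f7|

RES = [0x12, 0xe1, 0xad, 0x93, 0xde, 0x0e, 0x0e, 0xf7]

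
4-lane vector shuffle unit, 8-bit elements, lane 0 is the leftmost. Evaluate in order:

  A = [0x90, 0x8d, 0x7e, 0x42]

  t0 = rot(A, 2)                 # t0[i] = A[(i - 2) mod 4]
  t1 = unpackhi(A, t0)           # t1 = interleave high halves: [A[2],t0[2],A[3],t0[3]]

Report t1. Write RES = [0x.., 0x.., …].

RES = [ 0x7e  0x90  0x42  0x8d ]

  t0: 7e 42 90 8d
  t1: 7e 90 42 8d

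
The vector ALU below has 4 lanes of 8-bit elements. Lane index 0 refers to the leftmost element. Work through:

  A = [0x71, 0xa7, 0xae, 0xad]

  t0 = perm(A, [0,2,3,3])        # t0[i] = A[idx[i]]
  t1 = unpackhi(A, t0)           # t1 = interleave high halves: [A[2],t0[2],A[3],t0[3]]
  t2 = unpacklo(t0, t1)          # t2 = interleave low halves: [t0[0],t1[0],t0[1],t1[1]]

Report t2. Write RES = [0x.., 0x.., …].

RES = [0x71, 0xae, 0xae, 0xad]

  t0: 71 ae ad ad
  t1: ae ad ad ad
  t2: 71 ae ae ad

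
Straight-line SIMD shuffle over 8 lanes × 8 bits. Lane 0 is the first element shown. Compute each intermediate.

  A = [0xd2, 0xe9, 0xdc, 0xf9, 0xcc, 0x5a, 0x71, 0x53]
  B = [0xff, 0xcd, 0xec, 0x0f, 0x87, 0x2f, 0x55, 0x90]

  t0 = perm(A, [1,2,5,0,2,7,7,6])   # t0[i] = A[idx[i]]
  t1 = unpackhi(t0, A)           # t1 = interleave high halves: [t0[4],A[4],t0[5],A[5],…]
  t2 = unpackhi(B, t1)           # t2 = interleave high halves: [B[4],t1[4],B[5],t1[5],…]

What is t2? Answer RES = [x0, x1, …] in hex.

RES = [ 0x87  0x53  0x2f  0x71  0x55  0x71  0x90  0x53 ]

→ t0 |e9|dc|5a|d2|dc|53|53|71|
→ t1 |dc|cc|53|5a|53|71|71|53|
→ t2 |87|53|2f|71|55|71|90|53|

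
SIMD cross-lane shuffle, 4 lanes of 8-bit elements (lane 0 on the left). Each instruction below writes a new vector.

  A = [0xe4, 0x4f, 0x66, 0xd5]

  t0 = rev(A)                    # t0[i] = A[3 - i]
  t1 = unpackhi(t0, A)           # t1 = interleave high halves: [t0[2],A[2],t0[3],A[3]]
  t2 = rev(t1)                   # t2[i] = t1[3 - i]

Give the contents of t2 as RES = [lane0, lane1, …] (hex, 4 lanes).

RES = [0xd5, 0xe4, 0x66, 0x4f]

t0 = [0xd5, 0x66, 0x4f, 0xe4]
t1 = [0x4f, 0x66, 0xe4, 0xd5]
t2 = [0xd5, 0xe4, 0x66, 0x4f]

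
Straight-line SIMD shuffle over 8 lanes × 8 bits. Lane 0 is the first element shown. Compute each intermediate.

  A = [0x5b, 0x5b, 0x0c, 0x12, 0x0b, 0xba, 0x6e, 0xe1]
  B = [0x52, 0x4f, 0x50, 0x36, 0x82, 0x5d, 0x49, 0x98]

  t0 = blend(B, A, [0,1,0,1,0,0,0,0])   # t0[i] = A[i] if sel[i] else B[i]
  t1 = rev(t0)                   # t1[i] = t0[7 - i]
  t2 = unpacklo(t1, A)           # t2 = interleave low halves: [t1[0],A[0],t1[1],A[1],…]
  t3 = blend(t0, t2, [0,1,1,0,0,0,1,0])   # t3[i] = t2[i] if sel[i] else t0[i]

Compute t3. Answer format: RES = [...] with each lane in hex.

→ t0 |52|5b|50|12|82|5d|49|98|
→ t1 |98|49|5d|82|12|50|5b|52|
→ t2 |98|5b|49|5b|5d|0c|82|12|
→ t3 |52|5b|49|12|82|5d|82|98|

RES = [0x52, 0x5b, 0x49, 0x12, 0x82, 0x5d, 0x82, 0x98]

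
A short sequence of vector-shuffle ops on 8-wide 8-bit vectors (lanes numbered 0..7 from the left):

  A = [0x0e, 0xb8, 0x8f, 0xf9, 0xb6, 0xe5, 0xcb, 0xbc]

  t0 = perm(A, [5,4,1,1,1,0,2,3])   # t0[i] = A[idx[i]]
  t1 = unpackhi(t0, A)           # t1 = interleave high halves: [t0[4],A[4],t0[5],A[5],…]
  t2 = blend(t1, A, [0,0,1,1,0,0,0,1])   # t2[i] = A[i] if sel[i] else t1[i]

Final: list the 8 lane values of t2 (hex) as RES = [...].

→ t0 |e5|b6|b8|b8|b8|0e|8f|f9|
→ t1 |b8|b6|0e|e5|8f|cb|f9|bc|
→ t2 |b8|b6|8f|f9|8f|cb|f9|bc|

RES = [0xb8, 0xb6, 0x8f, 0xf9, 0x8f, 0xcb, 0xf9, 0xbc]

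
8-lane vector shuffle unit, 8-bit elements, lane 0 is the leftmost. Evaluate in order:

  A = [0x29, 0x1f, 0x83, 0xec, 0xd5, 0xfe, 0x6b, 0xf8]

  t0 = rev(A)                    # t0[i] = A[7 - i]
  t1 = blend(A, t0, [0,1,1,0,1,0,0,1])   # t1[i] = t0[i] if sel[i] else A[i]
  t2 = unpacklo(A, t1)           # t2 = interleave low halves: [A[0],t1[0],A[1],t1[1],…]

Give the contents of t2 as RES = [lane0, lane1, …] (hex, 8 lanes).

t0 = [0xf8, 0x6b, 0xfe, 0xd5, 0xec, 0x83, 0x1f, 0x29]
t1 = [0x29, 0x6b, 0xfe, 0xec, 0xec, 0xfe, 0x6b, 0x29]
t2 = [0x29, 0x29, 0x1f, 0x6b, 0x83, 0xfe, 0xec, 0xec]

RES = [ 0x29  0x29  0x1f  0x6b  0x83  0xfe  0xec  0xec ]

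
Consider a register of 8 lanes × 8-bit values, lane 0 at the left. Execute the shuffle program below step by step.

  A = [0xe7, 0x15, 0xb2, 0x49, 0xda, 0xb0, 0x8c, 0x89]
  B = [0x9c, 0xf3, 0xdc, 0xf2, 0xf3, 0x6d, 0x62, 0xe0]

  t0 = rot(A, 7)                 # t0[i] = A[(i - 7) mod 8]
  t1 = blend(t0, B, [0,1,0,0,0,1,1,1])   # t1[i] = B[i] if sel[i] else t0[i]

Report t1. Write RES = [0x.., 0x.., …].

→ t0 |15|b2|49|da|b0|8c|89|e7|
→ t1 |15|f3|49|da|b0|6d|62|e0|

RES = [0x15, 0xf3, 0x49, 0xda, 0xb0, 0x6d, 0x62, 0xe0]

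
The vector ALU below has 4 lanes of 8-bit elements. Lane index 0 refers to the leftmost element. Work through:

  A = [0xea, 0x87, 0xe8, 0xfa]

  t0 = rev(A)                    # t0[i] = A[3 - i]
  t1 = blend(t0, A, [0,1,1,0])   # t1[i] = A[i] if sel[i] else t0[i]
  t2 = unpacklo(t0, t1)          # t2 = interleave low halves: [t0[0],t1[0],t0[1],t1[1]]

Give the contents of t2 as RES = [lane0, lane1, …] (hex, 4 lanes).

  t0: fa e8 87 ea
  t1: fa 87 e8 ea
  t2: fa fa e8 87

RES = [ 0xfa  0xfa  0xe8  0x87 ]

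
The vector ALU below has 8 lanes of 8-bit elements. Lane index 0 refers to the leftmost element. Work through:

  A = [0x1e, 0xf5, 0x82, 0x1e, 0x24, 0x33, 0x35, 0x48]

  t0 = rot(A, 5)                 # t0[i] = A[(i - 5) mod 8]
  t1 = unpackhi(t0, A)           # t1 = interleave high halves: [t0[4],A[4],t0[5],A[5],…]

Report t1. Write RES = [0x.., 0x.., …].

RES = [ 0x48  0x24  0x1e  0x33  0xf5  0x35  0x82  0x48 ]

  t0: 1e 24 33 35 48 1e f5 82
  t1: 48 24 1e 33 f5 35 82 48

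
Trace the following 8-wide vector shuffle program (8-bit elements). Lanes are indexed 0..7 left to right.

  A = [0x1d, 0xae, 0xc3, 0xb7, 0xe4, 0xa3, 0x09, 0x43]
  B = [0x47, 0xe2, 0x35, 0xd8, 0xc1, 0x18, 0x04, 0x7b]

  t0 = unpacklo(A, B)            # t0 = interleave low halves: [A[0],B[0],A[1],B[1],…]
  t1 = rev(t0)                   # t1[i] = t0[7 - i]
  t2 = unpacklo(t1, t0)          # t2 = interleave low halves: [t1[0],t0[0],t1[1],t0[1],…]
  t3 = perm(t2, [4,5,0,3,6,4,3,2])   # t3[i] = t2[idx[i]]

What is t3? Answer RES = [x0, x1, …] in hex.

RES = [ 0x35  0xae  0xd8  0x47  0xc3  0x35  0x47  0xb7 ]

→ t0 |1d|47|ae|e2|c3|35|b7|d8|
→ t1 |d8|b7|35|c3|e2|ae|47|1d|
→ t2 |d8|1d|b7|47|35|ae|c3|e2|
→ t3 |35|ae|d8|47|c3|35|47|b7|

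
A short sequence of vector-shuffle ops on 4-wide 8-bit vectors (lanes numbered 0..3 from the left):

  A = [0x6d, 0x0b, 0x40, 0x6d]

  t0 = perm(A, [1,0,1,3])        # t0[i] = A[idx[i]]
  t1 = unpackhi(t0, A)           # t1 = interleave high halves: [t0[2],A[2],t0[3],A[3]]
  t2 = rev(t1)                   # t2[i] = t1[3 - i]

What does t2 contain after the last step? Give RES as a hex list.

→ t0 |0b|6d|0b|6d|
→ t1 |0b|40|6d|6d|
→ t2 |6d|6d|40|0b|

RES = [ 0x6d  0x6d  0x40  0x0b ]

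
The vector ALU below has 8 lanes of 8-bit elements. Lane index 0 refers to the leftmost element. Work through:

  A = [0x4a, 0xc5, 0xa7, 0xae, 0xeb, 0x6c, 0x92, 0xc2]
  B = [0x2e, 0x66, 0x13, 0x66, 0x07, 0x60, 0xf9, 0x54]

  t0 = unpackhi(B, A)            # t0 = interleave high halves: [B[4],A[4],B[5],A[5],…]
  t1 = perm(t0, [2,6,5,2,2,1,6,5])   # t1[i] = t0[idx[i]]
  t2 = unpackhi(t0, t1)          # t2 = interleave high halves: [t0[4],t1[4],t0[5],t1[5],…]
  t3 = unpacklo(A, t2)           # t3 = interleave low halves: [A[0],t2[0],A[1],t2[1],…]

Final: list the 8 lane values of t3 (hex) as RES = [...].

→ t0 |07|eb|60|6c|f9|92|54|c2|
→ t1 |60|54|92|60|60|eb|54|92|
→ t2 |f9|60|92|eb|54|54|c2|92|
→ t3 |4a|f9|c5|60|a7|92|ae|eb|

RES = [0x4a, 0xf9, 0xc5, 0x60, 0xa7, 0x92, 0xae, 0xeb]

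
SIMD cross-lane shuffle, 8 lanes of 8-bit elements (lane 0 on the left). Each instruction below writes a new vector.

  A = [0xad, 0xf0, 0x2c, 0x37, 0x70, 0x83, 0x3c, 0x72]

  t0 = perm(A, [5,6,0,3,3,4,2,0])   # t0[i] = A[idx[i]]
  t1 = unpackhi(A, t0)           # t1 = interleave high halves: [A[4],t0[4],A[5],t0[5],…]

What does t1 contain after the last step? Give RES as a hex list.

RES = [ 0x70  0x37  0x83  0x70  0x3c  0x2c  0x72  0xad ]

  t0: 83 3c ad 37 37 70 2c ad
  t1: 70 37 83 70 3c 2c 72 ad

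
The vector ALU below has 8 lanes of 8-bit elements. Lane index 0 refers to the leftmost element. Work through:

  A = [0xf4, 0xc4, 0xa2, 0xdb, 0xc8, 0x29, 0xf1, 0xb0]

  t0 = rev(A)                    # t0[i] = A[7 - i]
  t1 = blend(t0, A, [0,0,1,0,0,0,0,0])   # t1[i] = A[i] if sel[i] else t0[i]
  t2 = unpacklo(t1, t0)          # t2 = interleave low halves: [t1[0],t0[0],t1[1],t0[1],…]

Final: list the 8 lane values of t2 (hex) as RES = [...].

RES = [0xb0, 0xb0, 0xf1, 0xf1, 0xa2, 0x29, 0xc8, 0xc8]

→ t0 |b0|f1|29|c8|db|a2|c4|f4|
→ t1 |b0|f1|a2|c8|db|a2|c4|f4|
→ t2 |b0|b0|f1|f1|a2|29|c8|c8|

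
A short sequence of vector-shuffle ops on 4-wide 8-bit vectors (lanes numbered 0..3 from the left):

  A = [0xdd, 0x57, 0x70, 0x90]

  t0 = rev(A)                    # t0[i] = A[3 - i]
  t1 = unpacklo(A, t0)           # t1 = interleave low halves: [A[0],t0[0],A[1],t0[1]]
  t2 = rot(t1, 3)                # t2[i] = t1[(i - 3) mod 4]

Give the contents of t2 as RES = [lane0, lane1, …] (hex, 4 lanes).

RES = [0x90, 0x57, 0x70, 0xdd]

→ t0 |90|70|57|dd|
→ t1 |dd|90|57|70|
→ t2 |90|57|70|dd|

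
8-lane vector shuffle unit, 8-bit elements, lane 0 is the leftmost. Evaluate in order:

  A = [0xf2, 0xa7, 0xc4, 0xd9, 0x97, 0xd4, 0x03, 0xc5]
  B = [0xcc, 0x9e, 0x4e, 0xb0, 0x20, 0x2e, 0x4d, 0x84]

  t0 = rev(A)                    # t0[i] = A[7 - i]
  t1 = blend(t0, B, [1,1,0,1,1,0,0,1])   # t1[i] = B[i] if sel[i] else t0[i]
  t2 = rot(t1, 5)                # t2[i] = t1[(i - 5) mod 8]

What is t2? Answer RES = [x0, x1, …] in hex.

  t0: c5 03 d4 97 d9 c4 a7 f2
  t1: cc 9e d4 b0 20 c4 a7 84
  t2: b0 20 c4 a7 84 cc 9e d4

RES = [0xb0, 0x20, 0xc4, 0xa7, 0x84, 0xcc, 0x9e, 0xd4]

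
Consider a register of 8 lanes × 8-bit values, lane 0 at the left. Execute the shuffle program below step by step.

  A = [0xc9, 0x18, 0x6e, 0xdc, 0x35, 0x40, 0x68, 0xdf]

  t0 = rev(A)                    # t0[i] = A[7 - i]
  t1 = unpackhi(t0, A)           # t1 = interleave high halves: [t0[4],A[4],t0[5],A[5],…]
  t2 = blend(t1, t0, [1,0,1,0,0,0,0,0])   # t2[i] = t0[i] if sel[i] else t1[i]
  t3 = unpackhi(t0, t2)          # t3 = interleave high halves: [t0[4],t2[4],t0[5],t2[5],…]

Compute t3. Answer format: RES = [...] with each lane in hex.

  t0: df 68 40 35 dc 6e 18 c9
  t1: dc 35 6e 40 18 68 c9 df
  t2: df 35 40 40 18 68 c9 df
  t3: dc 18 6e 68 18 c9 c9 df

RES = [0xdc, 0x18, 0x6e, 0x68, 0x18, 0xc9, 0xc9, 0xdf]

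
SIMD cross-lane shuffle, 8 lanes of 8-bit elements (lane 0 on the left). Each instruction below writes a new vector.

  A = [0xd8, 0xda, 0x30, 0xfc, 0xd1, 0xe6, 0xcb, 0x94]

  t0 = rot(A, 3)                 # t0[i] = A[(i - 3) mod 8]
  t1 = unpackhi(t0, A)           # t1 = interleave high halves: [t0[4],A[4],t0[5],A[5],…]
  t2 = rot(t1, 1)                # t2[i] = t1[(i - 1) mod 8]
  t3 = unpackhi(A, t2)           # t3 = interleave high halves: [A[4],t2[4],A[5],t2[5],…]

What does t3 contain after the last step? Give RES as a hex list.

→ t0 |e6|cb|94|d8|da|30|fc|d1|
→ t1 |da|d1|30|e6|fc|cb|d1|94|
→ t2 |94|da|d1|30|e6|fc|cb|d1|
→ t3 |d1|e6|e6|fc|cb|cb|94|d1|

RES = [ 0xd1  0xe6  0xe6  0xfc  0xcb  0xcb  0x94  0xd1 ]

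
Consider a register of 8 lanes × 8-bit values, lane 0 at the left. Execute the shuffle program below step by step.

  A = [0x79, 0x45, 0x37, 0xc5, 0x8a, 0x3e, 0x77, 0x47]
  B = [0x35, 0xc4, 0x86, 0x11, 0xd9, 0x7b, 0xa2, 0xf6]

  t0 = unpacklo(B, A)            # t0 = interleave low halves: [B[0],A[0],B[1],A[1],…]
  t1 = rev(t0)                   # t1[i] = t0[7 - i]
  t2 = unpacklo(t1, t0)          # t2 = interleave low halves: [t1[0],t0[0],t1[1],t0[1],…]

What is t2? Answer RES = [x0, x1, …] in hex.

RES = [ 0xc5  0x35  0x11  0x79  0x37  0xc4  0x86  0x45 ]

t0 = [0x35, 0x79, 0xc4, 0x45, 0x86, 0x37, 0x11, 0xc5]
t1 = [0xc5, 0x11, 0x37, 0x86, 0x45, 0xc4, 0x79, 0x35]
t2 = [0xc5, 0x35, 0x11, 0x79, 0x37, 0xc4, 0x86, 0x45]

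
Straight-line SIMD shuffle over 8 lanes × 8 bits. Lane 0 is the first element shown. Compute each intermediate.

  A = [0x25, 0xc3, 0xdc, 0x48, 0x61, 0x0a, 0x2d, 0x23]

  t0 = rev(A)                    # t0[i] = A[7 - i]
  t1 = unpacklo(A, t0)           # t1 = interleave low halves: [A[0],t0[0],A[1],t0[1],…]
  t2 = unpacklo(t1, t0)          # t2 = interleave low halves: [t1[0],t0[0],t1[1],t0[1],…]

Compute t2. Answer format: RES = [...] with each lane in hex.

→ t0 |23|2d|0a|61|48|dc|c3|25|
→ t1 |25|23|c3|2d|dc|0a|48|61|
→ t2 |25|23|23|2d|c3|0a|2d|61|

RES = [ 0x25  0x23  0x23  0x2d  0xc3  0x0a  0x2d  0x61 ]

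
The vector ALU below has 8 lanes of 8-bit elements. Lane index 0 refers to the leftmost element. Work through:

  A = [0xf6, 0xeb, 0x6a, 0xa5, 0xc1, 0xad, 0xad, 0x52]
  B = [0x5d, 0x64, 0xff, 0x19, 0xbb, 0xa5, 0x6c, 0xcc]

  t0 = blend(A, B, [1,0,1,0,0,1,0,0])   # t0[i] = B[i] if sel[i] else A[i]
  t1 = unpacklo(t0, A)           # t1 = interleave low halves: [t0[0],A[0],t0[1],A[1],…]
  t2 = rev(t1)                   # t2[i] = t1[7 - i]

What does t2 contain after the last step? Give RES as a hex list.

t0 = [0x5d, 0xeb, 0xff, 0xa5, 0xc1, 0xa5, 0xad, 0x52]
t1 = [0x5d, 0xf6, 0xeb, 0xeb, 0xff, 0x6a, 0xa5, 0xa5]
t2 = [0xa5, 0xa5, 0x6a, 0xff, 0xeb, 0xeb, 0xf6, 0x5d]

RES = [ 0xa5  0xa5  0x6a  0xff  0xeb  0xeb  0xf6  0x5d ]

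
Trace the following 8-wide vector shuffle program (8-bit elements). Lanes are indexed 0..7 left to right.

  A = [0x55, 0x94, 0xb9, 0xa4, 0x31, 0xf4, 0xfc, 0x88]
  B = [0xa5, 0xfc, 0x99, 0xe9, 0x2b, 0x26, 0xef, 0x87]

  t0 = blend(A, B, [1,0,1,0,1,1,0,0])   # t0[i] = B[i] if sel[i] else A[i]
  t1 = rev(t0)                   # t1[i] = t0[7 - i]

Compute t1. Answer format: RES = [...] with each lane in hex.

→ t0 |a5|94|99|a4|2b|26|fc|88|
→ t1 |88|fc|26|2b|a4|99|94|a5|

RES = [0x88, 0xfc, 0x26, 0x2b, 0xa4, 0x99, 0x94, 0xa5]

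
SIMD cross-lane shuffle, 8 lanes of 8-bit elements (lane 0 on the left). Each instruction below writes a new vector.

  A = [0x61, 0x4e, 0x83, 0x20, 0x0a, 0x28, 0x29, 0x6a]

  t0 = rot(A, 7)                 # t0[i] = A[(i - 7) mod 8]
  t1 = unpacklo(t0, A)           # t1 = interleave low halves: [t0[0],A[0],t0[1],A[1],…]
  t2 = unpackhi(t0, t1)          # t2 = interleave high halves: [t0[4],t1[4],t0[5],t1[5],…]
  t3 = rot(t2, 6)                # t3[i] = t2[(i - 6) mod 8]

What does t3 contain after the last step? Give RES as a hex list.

RES = [0x29, 0x83, 0x6a, 0x0a, 0x61, 0x20, 0x28, 0x20]

t0 = [0x4e, 0x83, 0x20, 0x0a, 0x28, 0x29, 0x6a, 0x61]
t1 = [0x4e, 0x61, 0x83, 0x4e, 0x20, 0x83, 0x0a, 0x20]
t2 = [0x28, 0x20, 0x29, 0x83, 0x6a, 0x0a, 0x61, 0x20]
t3 = [0x29, 0x83, 0x6a, 0x0a, 0x61, 0x20, 0x28, 0x20]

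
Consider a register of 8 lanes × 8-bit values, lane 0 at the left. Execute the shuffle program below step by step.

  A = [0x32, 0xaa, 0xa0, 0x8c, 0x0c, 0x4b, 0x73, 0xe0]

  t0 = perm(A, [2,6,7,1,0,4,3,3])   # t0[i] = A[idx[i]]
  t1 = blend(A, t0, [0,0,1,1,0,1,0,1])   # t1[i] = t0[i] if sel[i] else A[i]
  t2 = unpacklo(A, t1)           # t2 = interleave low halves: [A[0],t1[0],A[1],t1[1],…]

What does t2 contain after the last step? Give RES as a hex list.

RES = [ 0x32  0x32  0xaa  0xaa  0xa0  0xe0  0x8c  0xaa ]

  t0: a0 73 e0 aa 32 0c 8c 8c
  t1: 32 aa e0 aa 0c 0c 73 8c
  t2: 32 32 aa aa a0 e0 8c aa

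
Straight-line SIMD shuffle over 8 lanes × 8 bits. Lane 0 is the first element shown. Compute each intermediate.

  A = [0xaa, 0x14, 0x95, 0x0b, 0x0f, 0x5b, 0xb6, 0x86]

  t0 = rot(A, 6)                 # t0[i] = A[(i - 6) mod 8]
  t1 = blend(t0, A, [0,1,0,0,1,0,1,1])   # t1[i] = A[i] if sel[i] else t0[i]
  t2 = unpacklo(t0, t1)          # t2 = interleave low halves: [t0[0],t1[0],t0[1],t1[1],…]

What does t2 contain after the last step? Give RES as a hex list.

RES = [0x95, 0x95, 0x0b, 0x14, 0x0f, 0x0f, 0x5b, 0x5b]

→ t0 |95|0b|0f|5b|b6|86|aa|14|
→ t1 |95|14|0f|5b|0f|86|b6|86|
→ t2 |95|95|0b|14|0f|0f|5b|5b|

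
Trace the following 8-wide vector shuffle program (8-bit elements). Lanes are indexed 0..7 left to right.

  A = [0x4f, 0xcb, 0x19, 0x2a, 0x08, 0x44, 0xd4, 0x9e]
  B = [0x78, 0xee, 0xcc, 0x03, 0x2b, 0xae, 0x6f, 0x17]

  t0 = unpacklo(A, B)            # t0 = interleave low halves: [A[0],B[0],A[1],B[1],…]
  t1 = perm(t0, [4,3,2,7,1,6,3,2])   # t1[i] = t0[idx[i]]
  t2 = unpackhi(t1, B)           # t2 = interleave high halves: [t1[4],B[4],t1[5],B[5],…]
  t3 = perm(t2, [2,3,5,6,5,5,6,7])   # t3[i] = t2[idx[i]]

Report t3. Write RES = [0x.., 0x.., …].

t0 = [0x4f, 0x78, 0xcb, 0xee, 0x19, 0xcc, 0x2a, 0x03]
t1 = [0x19, 0xee, 0xcb, 0x03, 0x78, 0x2a, 0xee, 0xcb]
t2 = [0x78, 0x2b, 0x2a, 0xae, 0xee, 0x6f, 0xcb, 0x17]
t3 = [0x2a, 0xae, 0x6f, 0xcb, 0x6f, 0x6f, 0xcb, 0x17]

RES = [0x2a, 0xae, 0x6f, 0xcb, 0x6f, 0x6f, 0xcb, 0x17]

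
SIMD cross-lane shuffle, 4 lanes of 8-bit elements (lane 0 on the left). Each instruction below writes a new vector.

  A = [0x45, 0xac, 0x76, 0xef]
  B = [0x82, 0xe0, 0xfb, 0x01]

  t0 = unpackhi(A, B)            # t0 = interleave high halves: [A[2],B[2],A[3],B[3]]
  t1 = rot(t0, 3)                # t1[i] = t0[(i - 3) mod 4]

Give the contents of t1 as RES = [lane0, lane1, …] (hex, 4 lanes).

  t0: 76 fb ef 01
  t1: fb ef 01 76

RES = [0xfb, 0xef, 0x01, 0x76]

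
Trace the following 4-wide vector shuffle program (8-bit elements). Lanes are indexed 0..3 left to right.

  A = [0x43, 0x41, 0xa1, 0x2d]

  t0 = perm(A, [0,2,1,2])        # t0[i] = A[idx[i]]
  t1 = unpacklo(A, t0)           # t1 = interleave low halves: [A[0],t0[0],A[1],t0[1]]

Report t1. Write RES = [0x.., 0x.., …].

t0 = [0x43, 0xa1, 0x41, 0xa1]
t1 = [0x43, 0x43, 0x41, 0xa1]

RES = [0x43, 0x43, 0x41, 0xa1]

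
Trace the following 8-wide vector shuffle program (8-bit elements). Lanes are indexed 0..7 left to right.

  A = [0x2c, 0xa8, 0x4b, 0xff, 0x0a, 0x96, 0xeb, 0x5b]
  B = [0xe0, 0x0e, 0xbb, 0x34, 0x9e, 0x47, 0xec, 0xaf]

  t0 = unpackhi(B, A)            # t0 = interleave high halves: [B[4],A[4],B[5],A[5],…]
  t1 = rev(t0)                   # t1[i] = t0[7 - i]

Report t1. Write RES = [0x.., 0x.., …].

RES = [ 0x5b  0xaf  0xeb  0xec  0x96  0x47  0x0a  0x9e ]

→ t0 |9e|0a|47|96|ec|eb|af|5b|
→ t1 |5b|af|eb|ec|96|47|0a|9e|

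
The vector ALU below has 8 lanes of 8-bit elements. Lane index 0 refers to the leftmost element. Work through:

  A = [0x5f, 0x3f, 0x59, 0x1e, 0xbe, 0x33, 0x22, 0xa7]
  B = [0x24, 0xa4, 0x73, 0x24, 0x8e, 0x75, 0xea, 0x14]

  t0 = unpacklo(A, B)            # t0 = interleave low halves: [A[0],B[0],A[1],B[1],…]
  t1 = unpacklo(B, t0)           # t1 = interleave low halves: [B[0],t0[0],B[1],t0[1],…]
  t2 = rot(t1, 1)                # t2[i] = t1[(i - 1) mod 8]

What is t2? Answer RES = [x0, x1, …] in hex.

  t0: 5f 24 3f a4 59 73 1e 24
  t1: 24 5f a4 24 73 3f 24 a4
  t2: a4 24 5f a4 24 73 3f 24

RES = [ 0xa4  0x24  0x5f  0xa4  0x24  0x73  0x3f  0x24 ]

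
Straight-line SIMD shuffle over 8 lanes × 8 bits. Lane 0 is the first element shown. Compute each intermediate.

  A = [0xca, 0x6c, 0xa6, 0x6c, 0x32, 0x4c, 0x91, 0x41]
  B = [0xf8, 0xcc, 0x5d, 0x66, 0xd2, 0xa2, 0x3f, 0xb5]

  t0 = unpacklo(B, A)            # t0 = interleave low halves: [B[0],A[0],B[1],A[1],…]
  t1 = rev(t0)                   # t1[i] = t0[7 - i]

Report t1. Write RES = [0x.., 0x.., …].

RES = [ 0x6c  0x66  0xa6  0x5d  0x6c  0xcc  0xca  0xf8 ]

t0 = [0xf8, 0xca, 0xcc, 0x6c, 0x5d, 0xa6, 0x66, 0x6c]
t1 = [0x6c, 0x66, 0xa6, 0x5d, 0x6c, 0xcc, 0xca, 0xf8]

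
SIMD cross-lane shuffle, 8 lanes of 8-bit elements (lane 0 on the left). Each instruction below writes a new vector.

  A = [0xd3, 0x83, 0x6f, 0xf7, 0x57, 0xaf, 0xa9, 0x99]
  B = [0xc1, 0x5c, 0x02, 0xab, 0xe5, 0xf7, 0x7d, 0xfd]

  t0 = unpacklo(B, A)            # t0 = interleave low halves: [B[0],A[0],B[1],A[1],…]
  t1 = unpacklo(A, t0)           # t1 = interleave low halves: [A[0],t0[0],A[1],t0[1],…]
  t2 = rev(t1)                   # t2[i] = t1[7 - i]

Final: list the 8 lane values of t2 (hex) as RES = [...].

RES = [0x83, 0xf7, 0x5c, 0x6f, 0xd3, 0x83, 0xc1, 0xd3]

  t0: c1 d3 5c 83 02 6f ab f7
  t1: d3 c1 83 d3 6f 5c f7 83
  t2: 83 f7 5c 6f d3 83 c1 d3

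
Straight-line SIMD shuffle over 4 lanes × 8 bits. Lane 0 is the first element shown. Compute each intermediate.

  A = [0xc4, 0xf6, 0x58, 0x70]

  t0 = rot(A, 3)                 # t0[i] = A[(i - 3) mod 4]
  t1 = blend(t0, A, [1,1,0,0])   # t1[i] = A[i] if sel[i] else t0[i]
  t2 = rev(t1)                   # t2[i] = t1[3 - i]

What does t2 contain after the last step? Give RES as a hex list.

  t0: f6 58 70 c4
  t1: c4 f6 70 c4
  t2: c4 70 f6 c4

RES = [ 0xc4  0x70  0xf6  0xc4 ]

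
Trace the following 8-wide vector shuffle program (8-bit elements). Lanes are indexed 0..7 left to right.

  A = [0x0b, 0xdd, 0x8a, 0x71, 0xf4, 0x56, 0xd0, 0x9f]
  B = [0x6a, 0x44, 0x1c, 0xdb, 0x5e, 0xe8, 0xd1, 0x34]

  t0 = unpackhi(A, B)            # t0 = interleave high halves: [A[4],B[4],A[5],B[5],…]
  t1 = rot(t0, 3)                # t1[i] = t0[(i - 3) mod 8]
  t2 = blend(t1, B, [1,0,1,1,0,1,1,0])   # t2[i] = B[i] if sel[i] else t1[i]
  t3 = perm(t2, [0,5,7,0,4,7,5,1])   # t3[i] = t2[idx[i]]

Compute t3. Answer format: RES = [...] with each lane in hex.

RES = [0x6a, 0xe8, 0xd0, 0x6a, 0x5e, 0xd0, 0xe8, 0x9f]

  t0: f4 5e 56 e8 d0 d1 9f 34
  t1: d1 9f 34 f4 5e 56 e8 d0
  t2: 6a 9f 1c db 5e e8 d1 d0
  t3: 6a e8 d0 6a 5e d0 e8 9f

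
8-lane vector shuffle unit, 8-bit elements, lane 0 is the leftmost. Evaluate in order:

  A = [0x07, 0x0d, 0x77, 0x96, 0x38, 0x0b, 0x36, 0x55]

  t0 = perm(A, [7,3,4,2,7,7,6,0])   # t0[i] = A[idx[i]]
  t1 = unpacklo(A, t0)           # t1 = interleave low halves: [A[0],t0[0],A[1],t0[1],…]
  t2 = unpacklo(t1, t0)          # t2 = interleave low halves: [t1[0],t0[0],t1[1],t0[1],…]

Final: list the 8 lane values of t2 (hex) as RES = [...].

→ t0 |55|96|38|77|55|55|36|07|
→ t1 |07|55|0d|96|77|38|96|77|
→ t2 |07|55|55|96|0d|38|96|77|

RES = [ 0x07  0x55  0x55  0x96  0x0d  0x38  0x96  0x77 ]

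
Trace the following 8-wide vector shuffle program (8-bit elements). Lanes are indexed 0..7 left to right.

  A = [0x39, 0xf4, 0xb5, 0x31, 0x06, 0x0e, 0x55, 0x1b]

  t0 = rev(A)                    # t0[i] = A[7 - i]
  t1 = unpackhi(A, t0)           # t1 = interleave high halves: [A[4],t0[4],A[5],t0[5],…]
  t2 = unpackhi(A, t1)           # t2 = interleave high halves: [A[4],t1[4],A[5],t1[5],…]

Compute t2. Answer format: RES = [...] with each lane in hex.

RES = [ 0x06  0x55  0x0e  0xf4  0x55  0x1b  0x1b  0x39 ]

  t0: 1b 55 0e 06 31 b5 f4 39
  t1: 06 31 0e b5 55 f4 1b 39
  t2: 06 55 0e f4 55 1b 1b 39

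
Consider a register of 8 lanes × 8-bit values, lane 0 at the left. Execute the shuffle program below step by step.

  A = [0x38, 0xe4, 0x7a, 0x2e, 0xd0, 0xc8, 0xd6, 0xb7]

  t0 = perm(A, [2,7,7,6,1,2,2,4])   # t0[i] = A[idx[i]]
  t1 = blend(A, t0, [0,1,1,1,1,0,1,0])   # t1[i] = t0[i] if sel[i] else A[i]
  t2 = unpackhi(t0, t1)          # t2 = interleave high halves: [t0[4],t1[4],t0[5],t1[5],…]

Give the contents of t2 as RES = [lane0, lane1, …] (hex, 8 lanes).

t0 = [0x7a, 0xb7, 0xb7, 0xd6, 0xe4, 0x7a, 0x7a, 0xd0]
t1 = [0x38, 0xb7, 0xb7, 0xd6, 0xe4, 0xc8, 0x7a, 0xb7]
t2 = [0xe4, 0xe4, 0x7a, 0xc8, 0x7a, 0x7a, 0xd0, 0xb7]

RES = [0xe4, 0xe4, 0x7a, 0xc8, 0x7a, 0x7a, 0xd0, 0xb7]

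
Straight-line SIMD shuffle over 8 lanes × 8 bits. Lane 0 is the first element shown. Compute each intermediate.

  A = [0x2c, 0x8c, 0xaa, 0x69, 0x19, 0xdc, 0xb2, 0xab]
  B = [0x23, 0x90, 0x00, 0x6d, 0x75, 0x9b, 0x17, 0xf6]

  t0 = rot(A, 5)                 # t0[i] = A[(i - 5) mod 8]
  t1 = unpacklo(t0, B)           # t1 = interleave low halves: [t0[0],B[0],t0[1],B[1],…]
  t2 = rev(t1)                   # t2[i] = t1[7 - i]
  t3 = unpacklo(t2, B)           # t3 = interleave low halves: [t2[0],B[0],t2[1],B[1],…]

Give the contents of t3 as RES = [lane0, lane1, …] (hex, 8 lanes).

→ t0 |69|19|dc|b2|ab|2c|8c|aa|
→ t1 |69|23|19|90|dc|00|b2|6d|
→ t2 |6d|b2|00|dc|90|19|23|69|
→ t3 |6d|23|b2|90|00|00|dc|6d|

RES = [ 0x6d  0x23  0xb2  0x90  0x00  0x00  0xdc  0x6d ]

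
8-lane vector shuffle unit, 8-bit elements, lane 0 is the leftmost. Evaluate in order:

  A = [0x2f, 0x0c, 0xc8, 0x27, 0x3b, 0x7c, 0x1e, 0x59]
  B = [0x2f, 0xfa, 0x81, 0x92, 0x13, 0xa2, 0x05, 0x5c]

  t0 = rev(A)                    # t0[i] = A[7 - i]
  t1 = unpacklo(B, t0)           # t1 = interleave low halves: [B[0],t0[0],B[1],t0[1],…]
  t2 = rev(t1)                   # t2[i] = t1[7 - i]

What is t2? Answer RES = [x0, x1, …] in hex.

RES = [ 0x3b  0x92  0x7c  0x81  0x1e  0xfa  0x59  0x2f ]

  t0: 59 1e 7c 3b 27 c8 0c 2f
  t1: 2f 59 fa 1e 81 7c 92 3b
  t2: 3b 92 7c 81 1e fa 59 2f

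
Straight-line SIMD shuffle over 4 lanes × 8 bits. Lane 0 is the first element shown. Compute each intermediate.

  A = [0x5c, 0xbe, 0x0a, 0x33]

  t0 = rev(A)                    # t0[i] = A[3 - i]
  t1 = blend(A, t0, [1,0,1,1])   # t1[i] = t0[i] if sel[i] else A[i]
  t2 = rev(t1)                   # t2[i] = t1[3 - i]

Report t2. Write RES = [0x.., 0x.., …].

RES = [ 0x5c  0xbe  0xbe  0x33 ]

→ t0 |33|0a|be|5c|
→ t1 |33|be|be|5c|
→ t2 |5c|be|be|33|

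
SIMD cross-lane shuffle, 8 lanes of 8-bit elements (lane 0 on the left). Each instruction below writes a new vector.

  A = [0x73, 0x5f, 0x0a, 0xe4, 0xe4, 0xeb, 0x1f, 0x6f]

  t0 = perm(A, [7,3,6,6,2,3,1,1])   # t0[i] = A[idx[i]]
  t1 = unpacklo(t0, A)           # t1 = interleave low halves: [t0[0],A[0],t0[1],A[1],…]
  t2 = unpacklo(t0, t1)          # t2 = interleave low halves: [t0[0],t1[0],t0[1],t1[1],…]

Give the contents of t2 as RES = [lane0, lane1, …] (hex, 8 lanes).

RES = [ 0x6f  0x6f  0xe4  0x73  0x1f  0xe4  0x1f  0x5f ]

t0 = [0x6f, 0xe4, 0x1f, 0x1f, 0x0a, 0xe4, 0x5f, 0x5f]
t1 = [0x6f, 0x73, 0xe4, 0x5f, 0x1f, 0x0a, 0x1f, 0xe4]
t2 = [0x6f, 0x6f, 0xe4, 0x73, 0x1f, 0xe4, 0x1f, 0x5f]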